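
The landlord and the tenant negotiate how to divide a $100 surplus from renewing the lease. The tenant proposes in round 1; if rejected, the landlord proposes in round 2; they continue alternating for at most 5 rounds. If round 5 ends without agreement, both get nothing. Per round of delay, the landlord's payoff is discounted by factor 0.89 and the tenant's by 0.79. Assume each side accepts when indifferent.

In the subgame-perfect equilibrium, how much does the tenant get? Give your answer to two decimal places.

68.17

Round 5 (the tenant proposes): rejection yields 0 for the landlord; the tenant offers 0 and keeps 100.
Round 4 (the landlord proposes): the tenant can get 100 next round, worth 0.79 × 100 = 79 now. The landlord offers 79 and keeps 100 − 79 = 21.
Round 3 (the tenant proposes): the landlord can get 21 next round, worth 0.89 × 21 = 18.69 now. The tenant offers 18.69 and keeps 100 − 18.69 = 81.31.
Round 2 (the landlord proposes): the tenant can get 81.31 next round, worth 0.79 × 81.31 = 64.2349 now, so the landlord offers 64.2349, keeping 35.7651.
Round 1 (the tenant proposes): the landlord can get 35.7651 next round, worth 0.89 × 35.7651 = 31.830939 now, so the tenant offers 31.830939, keeping 68.169061.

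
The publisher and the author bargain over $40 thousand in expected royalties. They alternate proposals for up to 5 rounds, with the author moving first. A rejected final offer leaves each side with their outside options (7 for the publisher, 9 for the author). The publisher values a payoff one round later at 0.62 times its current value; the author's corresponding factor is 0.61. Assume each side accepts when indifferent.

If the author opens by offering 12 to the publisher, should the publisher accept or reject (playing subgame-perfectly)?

Round 5 (the author proposes): the publisher gets 7 if talks fail, so the author offers 7 and keeps 33.
Round 4 (the publisher proposes): the author can get 33 next round, worth 0.61 × 33 = 20.13 now; the publisher offers that and keeps 19.87.
Round 3 (the author proposes): the publisher can get 19.87 next round, worth 0.62 × 19.87 = 12.3194 now, so the author offers 12.3194, keeping 27.6806.
Round 2 (the publisher proposes): the author can get 27.6806 next round, worth 0.61 × 27.6806 = 16.885166 now. The publisher offers 16.885166 and keeps 40 − 16.885166 = 23.114834.
So by rejecting in round 1, the publisher gets 23.114834 next round, worth 0.62 × 23.114834 = 14.33119708 now.
Offer 12 < 14.33119708, so the publisher rejects.

Reject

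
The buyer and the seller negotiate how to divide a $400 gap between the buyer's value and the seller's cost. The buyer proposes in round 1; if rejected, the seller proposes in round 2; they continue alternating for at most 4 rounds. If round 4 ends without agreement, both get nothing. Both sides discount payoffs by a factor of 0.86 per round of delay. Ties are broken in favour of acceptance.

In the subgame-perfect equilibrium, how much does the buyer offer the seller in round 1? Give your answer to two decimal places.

Round 4 (the seller proposes): the buyer will accept anything ≥ 0, so the seller offers 0 and keeps 400.
Round 3 (the buyer proposes): the seller can get 400 next round, worth 0.86 × 400 = 344 now. The buyer offers 344 and keeps 400 − 344 = 56.
Round 2 (the seller proposes): the buyer can get 56 next round, worth 0.86 × 56 = 48.16 now, so the seller offers 48.16, keeping 351.84.
Round 1 (the buyer proposes): the seller can get 351.84 next round, worth 0.86 × 351.84 = 302.5824 now, so the buyer offers 302.5824, keeping 97.4176.

302.58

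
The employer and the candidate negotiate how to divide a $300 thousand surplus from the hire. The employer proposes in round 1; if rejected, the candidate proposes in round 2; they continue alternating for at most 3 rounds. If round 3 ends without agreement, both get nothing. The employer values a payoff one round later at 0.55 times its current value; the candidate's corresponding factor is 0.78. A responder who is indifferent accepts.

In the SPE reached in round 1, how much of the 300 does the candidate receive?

105.3

Work backward from the last round.
Round 3 (the employer proposes): rejection yields 0 for the candidate; the employer offers 0 and keeps 300.
Round 2 (the candidate proposes): the employer can get 300 next round, worth 0.55 × 300 = 165 now, so the candidate offers 165, keeping 135.
Round 1 (the employer proposes): the candidate can get 135 next round, worth 0.78 × 135 = 105.3 now; the employer offers that and keeps 194.7.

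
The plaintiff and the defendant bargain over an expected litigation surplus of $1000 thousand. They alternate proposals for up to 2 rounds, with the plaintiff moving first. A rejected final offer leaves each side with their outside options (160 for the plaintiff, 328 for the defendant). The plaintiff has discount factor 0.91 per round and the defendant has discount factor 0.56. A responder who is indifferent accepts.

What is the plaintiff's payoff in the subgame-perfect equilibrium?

529.6

Round 2 (the defendant proposes): the plaintiff gets 160 if talks fail, so the defendant offers 160 and keeps 840.
Round 1 (the plaintiff proposes): the defendant can get 840 next round, worth 0.56 × 840 = 470.4 now. The plaintiff offers 470.4 and keeps 1000 − 470.4 = 529.6.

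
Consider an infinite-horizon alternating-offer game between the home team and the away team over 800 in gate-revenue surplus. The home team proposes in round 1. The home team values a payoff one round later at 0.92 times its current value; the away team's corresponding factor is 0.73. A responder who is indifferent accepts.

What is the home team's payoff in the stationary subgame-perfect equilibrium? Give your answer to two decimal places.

In a stationary SPE each proposer offers the other exactly their discounted continuation value.
If the home team keeps x when proposing and the away team keeps y when proposing, then x = 800 − 0.73y and y = 800 − 0.92x.
Solving: x = 800(1 − 0.73) / (1 − 0.92·0.73) = 216 / 0.3284 ≈ 657.7345.
The away team gets 800 − 657.7345 ≈ 142.2655.

657.73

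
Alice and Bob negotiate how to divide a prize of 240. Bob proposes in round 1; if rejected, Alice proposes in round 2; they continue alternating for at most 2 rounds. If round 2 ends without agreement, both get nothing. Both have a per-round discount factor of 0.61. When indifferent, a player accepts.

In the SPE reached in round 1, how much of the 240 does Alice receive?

Round 2 (Alice proposes): rejection yields 0 for Bob; Alice offers 0 and keeps 240.
Round 1 (Bob proposes): Alice can get 240 next round, worth 0.61 × 240 = 146.4 now; Bob offers that and keeps 93.6.

146.4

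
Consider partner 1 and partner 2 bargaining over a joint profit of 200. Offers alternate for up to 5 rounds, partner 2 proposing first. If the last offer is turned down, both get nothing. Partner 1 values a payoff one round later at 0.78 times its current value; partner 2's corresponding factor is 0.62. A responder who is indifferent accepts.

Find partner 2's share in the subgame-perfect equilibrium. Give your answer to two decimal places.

112.05

Work backward from the last round.
Round 5 (partner 2 proposes): partner 1 will accept anything ≥ 0, so partner 2 offers 0 and keeps 200.
Round 4 (partner 1 proposes): partner 2 can get 200 next round, worth 0.62 × 200 = 124 now. Partner 1 offers 124 and keeps 200 − 124 = 76.
Round 3 (partner 2 proposes): partner 1 can get 76 next round, worth 0.78 × 76 = 59.28 now; partner 2 offers that and keeps 140.72.
Round 2 (partner 1 proposes): partner 2 can get 140.72 next round, worth 0.62 × 140.72 = 87.2464 now, so partner 1 offers 87.2464, keeping 112.7536.
Round 1 (partner 2 proposes): partner 1 can get 112.7536 next round, worth 0.78 × 112.7536 = 87.947808 now, so partner 2 offers 87.947808, keeping 112.052192.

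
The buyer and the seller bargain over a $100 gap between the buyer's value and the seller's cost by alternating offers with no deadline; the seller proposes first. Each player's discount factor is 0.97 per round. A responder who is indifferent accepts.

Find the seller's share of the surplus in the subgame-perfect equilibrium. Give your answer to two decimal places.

When the seller proposes, the buyer accepts any offer worth at least 0.97 times what the buyer would get by proposing next round; and vice versa.
This gives x = 100 − 0.97y and y = 100 − 0.97x, where x and y are each side's share when it proposes.
Hence (1 − 0.97·0.97)x = 100(1 − 0.97), i.e. 0.0591·x = 3.
x ≈ 50.7614; the buyer's share is 100 − x ≈ 49.2386.

50.76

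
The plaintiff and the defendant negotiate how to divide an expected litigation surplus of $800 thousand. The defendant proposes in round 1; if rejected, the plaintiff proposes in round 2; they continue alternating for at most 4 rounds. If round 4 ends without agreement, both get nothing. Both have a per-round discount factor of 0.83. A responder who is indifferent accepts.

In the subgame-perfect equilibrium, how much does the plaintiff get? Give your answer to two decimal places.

570.31

Round 4 (the plaintiff proposes): the defendant will accept anything ≥ 0, so the plaintiff offers 0 and keeps 800.
Round 3 (the defendant proposes): the plaintiff can get 800 next round, worth 0.83 × 800 = 664 now; the defendant offers that and keeps 136.
Round 2 (the plaintiff proposes): the defendant can get 136 next round, worth 0.83 × 136 = 112.88 now. The plaintiff offers 112.88 and keeps 800 − 112.88 = 687.12.
Round 1 (the defendant proposes): the plaintiff can get 687.12 next round, worth 0.83 × 687.12 = 570.3096 now; the defendant offers that and keeps 229.6904.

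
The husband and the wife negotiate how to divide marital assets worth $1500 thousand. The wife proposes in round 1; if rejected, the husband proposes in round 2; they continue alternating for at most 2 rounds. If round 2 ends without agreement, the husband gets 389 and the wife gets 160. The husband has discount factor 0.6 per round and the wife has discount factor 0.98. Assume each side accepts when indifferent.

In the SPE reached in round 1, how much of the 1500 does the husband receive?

Round 2 (the husband proposes): the wife gets 160 if talks fail, so the husband offers 160 and keeps 1340.
Round 1 (the wife proposes): the husband can get 1340 next round, worth 0.6 × 1340 = 804 now. The wife offers 804 and keeps 1500 − 804 = 696.

804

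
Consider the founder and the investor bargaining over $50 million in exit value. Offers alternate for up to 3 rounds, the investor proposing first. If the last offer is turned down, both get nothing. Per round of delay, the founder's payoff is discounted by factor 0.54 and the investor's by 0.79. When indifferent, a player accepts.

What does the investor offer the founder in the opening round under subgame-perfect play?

Round 3 (the investor proposes): rejection yields 0 for the founder; the investor offers 0 and keeps 50.
Round 2 (the founder proposes): the investor can get 50 next round, worth 0.79 × 50 = 39.5 now; the founder offers that and keeps 10.5.
Round 1 (the investor proposes): the founder can get 10.5 next round, worth 0.54 × 10.5 = 5.67 now. The investor offers 5.67 and keeps 50 − 5.67 = 44.33.

5.67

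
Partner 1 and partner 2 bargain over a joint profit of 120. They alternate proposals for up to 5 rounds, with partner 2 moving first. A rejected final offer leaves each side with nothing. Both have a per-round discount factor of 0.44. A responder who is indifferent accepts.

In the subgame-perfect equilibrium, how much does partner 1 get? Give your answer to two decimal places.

Round 5 (partner 2 proposes): partner 1 will accept anything ≥ 0, so partner 2 offers 0 and keeps 120.
Round 4 (partner 1 proposes): partner 2 can get 120 next round, worth 0.44 × 120 = 52.8 now. Partner 1 offers 52.8 and keeps 120 − 52.8 = 67.2.
Round 3 (partner 2 proposes): partner 1 can get 67.2 next round, worth 0.44 × 67.2 = 29.568 now, so partner 2 offers 29.568, keeping 90.432.
Round 2 (partner 1 proposes): partner 2 can get 90.432 next round, worth 0.44 × 90.432 = 39.79008 now. Partner 1 offers 39.79008 and keeps 120 − 39.79008 = 80.20992.
Round 1 (partner 2 proposes): partner 1 can get 80.20992 next round, worth 0.44 × 80.20992 = 35.2923648 now; partner 2 offers that and keeps 84.7076352.

35.29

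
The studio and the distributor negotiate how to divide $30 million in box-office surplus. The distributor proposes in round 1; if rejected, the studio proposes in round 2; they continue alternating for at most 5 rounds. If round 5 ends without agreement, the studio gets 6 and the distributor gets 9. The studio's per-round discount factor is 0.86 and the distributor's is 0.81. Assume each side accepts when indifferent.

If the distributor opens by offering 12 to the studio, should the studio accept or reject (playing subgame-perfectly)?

Round 5 (the distributor proposes): the studio gets 6 if talks fail, so the distributor offers 6 and keeps 24.
Round 4 (the studio proposes): the distributor can get 24 next round, worth 0.81 × 24 = 19.44 now; the studio offers that and keeps 10.56.
Round 3 (the distributor proposes): the studio can get 10.56 next round, worth 0.86 × 10.56 = 9.0816 now. The distributor offers 9.0816 and keeps 30 − 9.0816 = 20.9184.
Round 2 (the studio proposes): the distributor can get 20.9184 next round, worth 0.81 × 20.9184 = 16.943904 now. The studio offers 16.943904 and keeps 30 − 16.943904 = 13.056096.
So by rejecting in round 1, the studio gets 13.056096 next round, worth 0.86 × 13.056096 = 11.22824256 now.
Offer 12 ≥ 11.22824256, so the studio accepts.

Accept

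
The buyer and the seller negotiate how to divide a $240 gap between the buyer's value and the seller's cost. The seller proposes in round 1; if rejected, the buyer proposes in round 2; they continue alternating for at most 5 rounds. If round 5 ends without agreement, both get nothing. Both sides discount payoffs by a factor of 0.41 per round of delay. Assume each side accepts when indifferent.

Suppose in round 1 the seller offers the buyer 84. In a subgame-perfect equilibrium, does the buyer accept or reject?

Accept

Round 5 (the seller proposes): rejection yields 0 for the buyer; the seller offers 0 and keeps 240.
Round 4 (the buyer proposes): the seller can get 240 next round, worth 0.41 × 240 = 98.4 now; the buyer offers that and keeps 141.6.
Round 3 (the seller proposes): the buyer can get 141.6 next round, worth 0.41 × 141.6 = 58.056 now; the seller offers that and keeps 181.944.
Round 2 (the buyer proposes): the seller can get 181.944 next round, worth 0.41 × 181.944 = 74.59704 now; the buyer offers that and keeps 165.40296.
So by rejecting in round 1, the buyer gets 165.40296 next round, worth 0.41 × 165.40296 = 67.8152136 now.
Offer 84 ≥ 67.8152136, so the buyer accepts.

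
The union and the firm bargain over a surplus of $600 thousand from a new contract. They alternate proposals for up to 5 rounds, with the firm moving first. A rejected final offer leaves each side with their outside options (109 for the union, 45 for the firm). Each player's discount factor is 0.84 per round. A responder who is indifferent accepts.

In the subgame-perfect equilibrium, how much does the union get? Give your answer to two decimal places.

Work backward from the last round.
Round 5 (the firm proposes): the union gets 109 if talks fail, so the firm offers 109 and keeps 491.
Round 4 (the union proposes): the firm can get 491 next round, worth 0.84 × 491 = 412.44 now. The union offers 412.44 and keeps 600 − 412.44 = 187.56.
Round 3 (the firm proposes): the union can get 187.56 next round, worth 0.84 × 187.56 = 157.5504 now. The firm offers 157.5504 and keeps 600 − 157.5504 = 442.4496.
Round 2 (the union proposes): the firm can get 442.4496 next round, worth 0.84 × 442.4496 = 371.657664 now. The union offers 371.657664 and keeps 600 − 371.657664 = 228.342336.
Round 1 (the firm proposes): the union can get 228.342336 next round, worth 0.84 × 228.342336 = 191.80756224 now. The firm offers 191.80756224 and keeps 600 − 191.80756224 = 408.19243776.

191.81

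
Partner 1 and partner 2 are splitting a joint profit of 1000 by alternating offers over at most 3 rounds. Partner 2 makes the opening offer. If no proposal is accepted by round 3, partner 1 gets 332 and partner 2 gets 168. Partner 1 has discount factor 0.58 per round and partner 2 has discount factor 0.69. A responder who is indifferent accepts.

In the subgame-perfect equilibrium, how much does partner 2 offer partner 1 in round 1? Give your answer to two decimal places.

312.67

Work backward from the last round.
Round 3 (partner 2 proposes): partner 1 gets 332 if talks fail, so partner 2 offers 332 and keeps 668.
Round 2 (partner 1 proposes): partner 2 can get 668 next round, worth 0.69 × 668 = 460.92 now, so partner 1 offers 460.92, keeping 539.08.
Round 1 (partner 2 proposes): partner 1 can get 539.08 next round, worth 0.58 × 539.08 = 312.6664 now, so partner 2 offers 312.6664, keeping 687.3336.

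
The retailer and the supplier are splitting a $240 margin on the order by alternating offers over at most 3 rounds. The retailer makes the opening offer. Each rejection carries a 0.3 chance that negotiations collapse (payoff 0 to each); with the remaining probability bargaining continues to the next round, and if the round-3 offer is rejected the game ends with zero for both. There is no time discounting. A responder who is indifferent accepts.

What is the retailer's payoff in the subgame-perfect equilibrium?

189.6

Round 3 (the retailer proposes): rejection yields 0 for the supplier; the retailer offers 0 and keeps 240.
Round 2 (the supplier proposes): rejecting gives the retailer an expected 0.7 × 240 = 168, so the supplier offers 168, keeping 72.
Round 1 (the retailer proposes): rejecting gives the supplier an expected 0.7 × 72 = 50.4; the retailer offers that and keeps 189.6.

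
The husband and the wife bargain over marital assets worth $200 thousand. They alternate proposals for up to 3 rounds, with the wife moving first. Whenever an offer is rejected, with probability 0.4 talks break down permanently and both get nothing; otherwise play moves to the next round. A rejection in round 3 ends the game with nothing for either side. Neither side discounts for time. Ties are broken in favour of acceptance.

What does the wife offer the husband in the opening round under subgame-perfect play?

48

Round 3 (the wife proposes): the husband will accept anything ≥ 0, so the wife offers 0 and keeps 200.
Round 2 (the husband proposes): rejecting gives the wife an expected 0.6 × 200 = 120, so the husband offers 120, keeping 80.
Round 1 (the wife proposes): rejecting gives the husband an expected 0.6 × 80 = 48. The wife offers 48 and keeps 200 − 48 = 152.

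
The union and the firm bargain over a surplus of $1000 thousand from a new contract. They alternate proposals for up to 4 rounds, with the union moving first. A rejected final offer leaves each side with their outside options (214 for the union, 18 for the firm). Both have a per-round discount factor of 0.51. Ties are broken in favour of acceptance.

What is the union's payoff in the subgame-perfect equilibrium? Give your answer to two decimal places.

Round 4 (the firm proposes): the union gets 214 if talks fail, so the firm offers 214 and keeps 786.
Round 3 (the union proposes): the firm can get 786 next round, worth 0.51 × 786 = 400.86 now; the union offers that and keeps 599.14.
Round 2 (the firm proposes): the union can get 599.14 next round, worth 0.51 × 599.14 = 305.5614 now; the firm offers that and keeps 694.4386.
Round 1 (the union proposes): the firm can get 694.4386 next round, worth 0.51 × 694.4386 = 354.163686 now; the union offers that and keeps 645.836314.

645.84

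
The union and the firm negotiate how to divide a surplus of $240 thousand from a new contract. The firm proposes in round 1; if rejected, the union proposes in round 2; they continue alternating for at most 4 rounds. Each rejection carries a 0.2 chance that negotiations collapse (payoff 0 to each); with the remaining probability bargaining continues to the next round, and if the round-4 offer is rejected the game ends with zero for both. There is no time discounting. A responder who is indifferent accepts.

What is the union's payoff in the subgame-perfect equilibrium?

Round 4 (the union proposes): rejection yields 0 for the firm; the union offers 0 and keeps 240.
Round 3 (the firm proposes): rejecting gives the union an expected 0.8 × 240 = 192; the firm offers that and keeps 48.
Round 2 (the union proposes): rejecting gives the firm an expected 0.8 × 48 = 38.4, so the union offers 38.4, keeping 201.6.
Round 1 (the firm proposes): rejecting gives the union an expected 0.8 × 201.6 = 161.28. The firm offers 161.28 and keeps 240 − 161.28 = 78.72.

161.28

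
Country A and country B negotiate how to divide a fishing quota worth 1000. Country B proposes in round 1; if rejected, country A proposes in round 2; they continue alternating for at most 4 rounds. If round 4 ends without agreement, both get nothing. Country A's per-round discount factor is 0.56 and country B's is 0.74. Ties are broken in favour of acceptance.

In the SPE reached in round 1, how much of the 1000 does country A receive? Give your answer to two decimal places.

Round 4 (country A proposes): country B will accept anything ≥ 0, so country A offers 0 and keeps 1000.
Round 3 (country B proposes): country A can get 1000 next round, worth 0.56 × 1000 = 560 now; country B offers that and keeps 440.
Round 2 (country A proposes): country B can get 440 next round, worth 0.74 × 440 = 325.6 now. Country A offers 325.6 and keeps 1000 − 325.6 = 674.4.
Round 1 (country B proposes): country A can get 674.4 next round, worth 0.56 × 674.4 = 377.664 now, so country B offers 377.664, keeping 622.336.

377.66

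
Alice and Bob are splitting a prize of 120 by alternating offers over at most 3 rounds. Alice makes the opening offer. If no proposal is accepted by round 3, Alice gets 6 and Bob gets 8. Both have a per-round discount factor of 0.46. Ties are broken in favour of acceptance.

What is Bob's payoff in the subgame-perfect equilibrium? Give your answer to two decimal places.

By backward induction:
Round 3 (Alice proposes): Bob gets 8 if talks fail, so Alice offers 8 and keeps 112.
Round 2 (Bob proposes): Alice can get 112 next round, worth 0.46 × 112 = 51.52 now. Bob offers 51.52 and keeps 120 − 51.52 = 68.48.
Round 1 (Alice proposes): Bob can get 68.48 next round, worth 0.46 × 68.48 = 31.5008 now; Alice offers that and keeps 88.4992.

31.50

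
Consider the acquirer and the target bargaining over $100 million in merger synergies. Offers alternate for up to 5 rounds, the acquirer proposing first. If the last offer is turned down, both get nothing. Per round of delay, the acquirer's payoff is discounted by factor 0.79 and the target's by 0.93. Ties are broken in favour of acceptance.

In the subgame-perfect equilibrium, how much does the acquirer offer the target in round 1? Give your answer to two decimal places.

By backward induction:
Round 5 (the acquirer proposes): the target will accept anything ≥ 0, so the acquirer offers 0 and keeps 100.
Round 4 (the target proposes): the acquirer can get 100 next round, worth 0.79 × 100 = 79 now. The target offers 79 and keeps 100 − 79 = 21.
Round 3 (the acquirer proposes): the target can get 21 next round, worth 0.93 × 21 = 19.53 now, so the acquirer offers 19.53, keeping 80.47.
Round 2 (the target proposes): the acquirer can get 80.47 next round, worth 0.79 × 80.47 = 63.5713 now. The target offers 63.5713 and keeps 100 − 63.5713 = 36.4287.
Round 1 (the acquirer proposes): the target can get 36.4287 next round, worth 0.93 × 36.4287 = 33.878691 now, so the acquirer offers 33.878691, keeping 66.121309.

33.88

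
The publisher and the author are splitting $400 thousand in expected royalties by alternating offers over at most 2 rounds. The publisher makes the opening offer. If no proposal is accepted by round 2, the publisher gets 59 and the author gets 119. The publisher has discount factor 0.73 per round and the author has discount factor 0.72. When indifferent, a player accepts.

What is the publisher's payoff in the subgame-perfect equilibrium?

Round 2 (the author proposes): the publisher gets 59 if talks fail, so the author offers 59 and keeps 341.
Round 1 (the publisher proposes): the author can get 341 next round, worth 0.72 × 341 = 245.52 now, so the publisher offers 245.52, keeping 154.48.

154.48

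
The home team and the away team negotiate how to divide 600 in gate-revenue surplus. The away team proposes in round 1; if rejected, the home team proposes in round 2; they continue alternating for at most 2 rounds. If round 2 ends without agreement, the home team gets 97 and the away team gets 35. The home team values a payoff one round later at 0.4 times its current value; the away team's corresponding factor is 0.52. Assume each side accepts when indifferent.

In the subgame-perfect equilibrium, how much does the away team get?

Work backward from the last round.
Round 2 (the home team proposes): the away team gets 35 if talks fail, so the home team offers 35 and keeps 565.
Round 1 (the away team proposes): the home team can get 565 next round, worth 0.4 × 565 = 226 now, so the away team offers 226, keeping 374.

374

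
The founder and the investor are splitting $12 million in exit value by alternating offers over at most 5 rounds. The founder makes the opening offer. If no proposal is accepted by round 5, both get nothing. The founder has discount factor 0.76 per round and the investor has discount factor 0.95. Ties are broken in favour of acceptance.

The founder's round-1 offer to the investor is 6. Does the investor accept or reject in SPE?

Round 5 (the founder proposes): the investor will accept anything ≥ 0, so the founder offers 0 and keeps 12.
Round 4 (the investor proposes): the founder can get 12 next round, worth 0.76 × 12 = 9.12 now, so the investor offers 9.12, keeping 2.88.
Round 3 (the founder proposes): the investor can get 2.88 next round, worth 0.95 × 2.88 = 2.736 now; the founder offers that and keeps 9.264.
Round 2 (the investor proposes): the founder can get 9.264 next round, worth 0.76 × 9.264 = 7.04064 now, so the investor offers 7.04064, keeping 4.95936.
So by rejecting in round 1, the investor gets 4.95936 next round, worth 0.95 × 4.95936 = 4.711392 now.
Offer 6 ≥ 4.711392, so the investor accepts.

Accept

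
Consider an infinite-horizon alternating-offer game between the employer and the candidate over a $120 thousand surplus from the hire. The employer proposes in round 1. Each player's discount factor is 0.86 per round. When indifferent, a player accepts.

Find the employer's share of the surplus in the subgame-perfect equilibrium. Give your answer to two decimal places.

Let x be the employer's share when the employer proposes and y be the candidate's share when the candidate proposes.
The candidate accepts iff offered ≥ 0.86·y, so x = 120 − 0.86y. Symmetrically y = 120 − 0.86x.
Substituting: x = 120 − 0.86(120 − 0.86x), giving x(1 − 0.86·0.86) = 120(1 − 0.86).
So x = 120 × 0.14 / 0.2604 ≈ 64.5161, and the candidate receives 120 − x ≈ 55.4839.

64.52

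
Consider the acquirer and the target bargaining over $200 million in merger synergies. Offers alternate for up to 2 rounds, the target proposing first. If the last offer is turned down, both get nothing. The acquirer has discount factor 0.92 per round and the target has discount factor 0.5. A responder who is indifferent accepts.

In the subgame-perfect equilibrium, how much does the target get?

16

By backward induction:
Round 2 (the acquirer proposes): the target will accept anything ≥ 0, so the acquirer offers 0 and keeps 200.
Round 1 (the target proposes): the acquirer can get 200 next round, worth 0.92 × 200 = 184 now, so the target offers 184, keeping 16.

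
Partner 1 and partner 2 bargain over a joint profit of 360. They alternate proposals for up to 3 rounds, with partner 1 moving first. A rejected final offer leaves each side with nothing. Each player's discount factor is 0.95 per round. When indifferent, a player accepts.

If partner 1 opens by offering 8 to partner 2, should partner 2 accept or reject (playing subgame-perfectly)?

Work out partner 2's continuation value if the offer is rejected.
Round 3 (partner 1 proposes): rejection yields 0 for partner 2; partner 1 offers 0 and keeps 360.
Round 2 (partner 2 proposes): partner 1 can get 360 next round, worth 0.95 × 360 = 342 now; partner 2 offers that and keeps 18.
So by rejecting in round 1, partner 2 gets 18 next round, worth 0.95 × 18 = 17.1 now.
Offer 8 < 17.1, so partner 2 rejects.

Reject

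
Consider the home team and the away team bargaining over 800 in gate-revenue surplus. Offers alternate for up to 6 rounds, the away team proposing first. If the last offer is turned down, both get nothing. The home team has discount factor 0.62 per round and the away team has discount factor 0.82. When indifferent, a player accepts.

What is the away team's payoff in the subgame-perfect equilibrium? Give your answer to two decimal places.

537.13

By backward induction:
Round 6 (the home team proposes): the away team will accept anything ≥ 0, so the home team offers 0 and keeps 800.
Round 5 (the away team proposes): the home team can get 800 next round, worth 0.62 × 800 = 496 now, so the away team offers 496, keeping 304.
Round 4 (the home team proposes): the away team can get 304 next round, worth 0.82 × 304 = 249.28 now; the home team offers that and keeps 550.72.
Round 3 (the away team proposes): the home team can get 550.72 next round, worth 0.62 × 550.72 = 341.4464 now, so the away team offers 341.4464, keeping 458.5536.
Round 2 (the home team proposes): the away team can get 458.5536 next round, worth 0.82 × 458.5536 = 376.013952 now, so the home team offers 376.013952, keeping 423.986048.
Round 1 (the away team proposes): the home team can get 423.986048 next round, worth 0.62 × 423.986048 = 262.87134976 now, so the away team offers 262.87134976, keeping 537.12865024.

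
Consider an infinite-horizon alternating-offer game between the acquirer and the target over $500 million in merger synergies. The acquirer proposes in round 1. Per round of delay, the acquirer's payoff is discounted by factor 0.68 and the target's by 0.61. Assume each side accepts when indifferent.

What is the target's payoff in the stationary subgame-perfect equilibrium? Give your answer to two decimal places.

When the acquirer proposes, the target accepts any offer worth at least 0.61 times what the target would get by proposing next round; and vice versa.
This gives x = 500 − 0.61y and y = 500 − 0.68x, where x and y are each side's share when it proposes.
Hence (1 − 0.61·0.68)x = 500(1 − 0.61), i.e. 0.5852·x = 195.
x ≈ 333.2194; the target's share is 500 − x ≈ 166.7806.

166.78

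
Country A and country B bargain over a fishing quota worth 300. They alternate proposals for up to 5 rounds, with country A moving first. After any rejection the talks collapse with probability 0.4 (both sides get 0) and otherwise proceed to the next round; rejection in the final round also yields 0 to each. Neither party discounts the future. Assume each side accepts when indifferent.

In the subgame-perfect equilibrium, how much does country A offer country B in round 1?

97.92

Round 5 (country A proposes): rejection yields 0 for country B; country A offers 0 and keeps 300.
Round 4 (country B proposes): rejecting gives country A an expected 0.6 × 300 = 180; country B offers that and keeps 120.
Round 3 (country A proposes): rejecting gives country B an expected 0.6 × 120 = 72, so country A offers 72, keeping 228.
Round 2 (country B proposes): rejecting gives country A an expected 0.6 × 228 = 136.8; country B offers that and keeps 163.2.
Round 1 (country A proposes): rejecting gives country B an expected 0.6 × 163.2 = 97.92. Country A offers 97.92 and keeps 300 − 97.92 = 202.08.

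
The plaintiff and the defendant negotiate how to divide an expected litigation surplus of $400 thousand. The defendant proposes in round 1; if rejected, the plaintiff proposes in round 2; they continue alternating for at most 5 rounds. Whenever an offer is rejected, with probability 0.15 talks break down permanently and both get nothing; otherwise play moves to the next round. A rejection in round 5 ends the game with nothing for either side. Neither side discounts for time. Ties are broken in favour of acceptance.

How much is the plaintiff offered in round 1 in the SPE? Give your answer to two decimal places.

87.85

Round 5 (the defendant proposes): the plaintiff will accept anything ≥ 0, so the defendant offers 0 and keeps 400.
Round 4 (the plaintiff proposes): rejecting gives the defendant an expected 0.85 × 400 = 340. The plaintiff offers 340 and keeps 400 − 340 = 60.
Round 3 (the defendant proposes): rejecting gives the plaintiff an expected 0.85 × 60 = 51. The defendant offers 51 and keeps 400 − 51 = 349.
Round 2 (the plaintiff proposes): rejecting gives the defendant an expected 0.85 × 349 = 296.65, so the plaintiff offers 296.65, keeping 103.35.
Round 1 (the defendant proposes): rejecting gives the plaintiff an expected 0.85 × 103.35 = 87.8475; the defendant offers that and keeps 312.1525.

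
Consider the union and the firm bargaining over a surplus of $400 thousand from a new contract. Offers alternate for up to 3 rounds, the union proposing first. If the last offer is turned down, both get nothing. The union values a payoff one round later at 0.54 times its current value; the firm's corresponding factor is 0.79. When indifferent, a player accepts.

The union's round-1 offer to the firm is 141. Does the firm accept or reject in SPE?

Round 3 (the union proposes): rejection yields 0 for the firm; the union offers 0 and keeps 400.
Round 2 (the firm proposes): the union can get 400 next round, worth 0.54 × 400 = 216 now; the firm offers that and keeps 184.
So by rejecting in round 1, the firm gets 184 next round, worth 0.79 × 184 = 145.36 now.
Offer 141 < 145.36, so the firm rejects.

Reject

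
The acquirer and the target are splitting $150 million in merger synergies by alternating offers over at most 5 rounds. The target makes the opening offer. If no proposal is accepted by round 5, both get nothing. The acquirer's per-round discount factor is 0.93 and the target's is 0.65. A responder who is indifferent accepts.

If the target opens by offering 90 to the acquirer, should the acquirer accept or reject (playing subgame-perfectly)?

Round 5 (the target proposes): rejection yields 0 for the acquirer; the target offers 0 and keeps 150.
Round 4 (the acquirer proposes): the target can get 150 next round, worth 0.65 × 150 = 97.5 now; the acquirer offers that and keeps 52.5.
Round 3 (the target proposes): the acquirer can get 52.5 next round, worth 0.93 × 52.5 = 48.825 now. The target offers 48.825 and keeps 150 − 48.825 = 101.175.
Round 2 (the acquirer proposes): the target can get 101.175 next round, worth 0.65 × 101.175 = 65.76375 now. The acquirer offers 65.76375 and keeps 150 − 65.76375 = 84.23625.
So by rejecting in round 1, the acquirer gets 84.23625 next round, worth 0.93 × 84.23625 = 78.3397125 now.
Offer 90 ≥ 78.3397125, so the acquirer accepts.

Accept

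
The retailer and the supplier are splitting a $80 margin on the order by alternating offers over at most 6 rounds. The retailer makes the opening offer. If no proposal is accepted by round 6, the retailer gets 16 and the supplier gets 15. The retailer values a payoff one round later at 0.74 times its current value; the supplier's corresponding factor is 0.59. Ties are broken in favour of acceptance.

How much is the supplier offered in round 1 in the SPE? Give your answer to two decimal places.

24.83

By backward induction:
Round 6 (the supplier proposes): the retailer gets 16 if talks fail, so the supplier offers 16 and keeps 64.
Round 5 (the retailer proposes): the supplier can get 64 next round, worth 0.59 × 64 = 37.76 now, so the retailer offers 37.76, keeping 42.24.
Round 4 (the supplier proposes): the retailer can get 42.24 next round, worth 0.74 × 42.24 = 31.2576 now; the supplier offers that and keeps 48.7424.
Round 3 (the retailer proposes): the supplier can get 48.7424 next round, worth 0.59 × 48.7424 = 28.758016 now, so the retailer offers 28.758016, keeping 51.241984.
Round 2 (the supplier proposes): the retailer can get 51.241984 next round, worth 0.74 × 51.241984 = 37.91906816 now; the supplier offers that and keeps 42.08093184.
Round 1 (the retailer proposes): the supplier can get 42.08093184 next round, worth 0.59 × 42.08093184 = 24.8277497856 now; the retailer offers that and keeps 55.1722502144.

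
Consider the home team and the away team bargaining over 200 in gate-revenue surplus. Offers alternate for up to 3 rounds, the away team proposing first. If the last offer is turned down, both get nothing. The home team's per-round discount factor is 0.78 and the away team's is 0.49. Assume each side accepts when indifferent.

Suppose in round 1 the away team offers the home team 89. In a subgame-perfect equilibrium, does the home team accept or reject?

Round 3 (the away team proposes): rejection yields 0 for the home team; the away team offers 0 and keeps 200.
Round 2 (the home team proposes): the away team can get 200 next round, worth 0.49 × 200 = 98 now; the home team offers that and keeps 102.
So by rejecting in round 1, the home team gets 102 next round, worth 0.78 × 102 = 79.56 now.
Offer 89 ≥ 79.56, so the home team accepts.

Accept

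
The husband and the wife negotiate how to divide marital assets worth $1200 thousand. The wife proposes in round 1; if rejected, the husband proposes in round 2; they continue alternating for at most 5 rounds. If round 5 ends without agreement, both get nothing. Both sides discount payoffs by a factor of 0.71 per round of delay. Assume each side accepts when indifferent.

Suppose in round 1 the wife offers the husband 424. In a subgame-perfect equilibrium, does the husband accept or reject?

Accept

Round 5 (the wife proposes): rejection yields 0 for the husband; the wife offers 0 and keeps 1200.
Round 4 (the husband proposes): the wife can get 1200 next round, worth 0.71 × 1200 = 852 now. The husband offers 852 and keeps 1200 − 852 = 348.
Round 3 (the wife proposes): the husband can get 348 next round, worth 0.71 × 348 = 247.08 now, so the wife offers 247.08, keeping 952.92.
Round 2 (the husband proposes): the wife can get 952.92 next round, worth 0.71 × 952.92 = 676.5732 now, so the husband offers 676.5732, keeping 523.4268.
So by rejecting in round 1, the husband gets 523.4268 next round, worth 0.71 × 523.4268 = 371.633028 now.
Offer 424 ≥ 371.633028, so the husband accepts.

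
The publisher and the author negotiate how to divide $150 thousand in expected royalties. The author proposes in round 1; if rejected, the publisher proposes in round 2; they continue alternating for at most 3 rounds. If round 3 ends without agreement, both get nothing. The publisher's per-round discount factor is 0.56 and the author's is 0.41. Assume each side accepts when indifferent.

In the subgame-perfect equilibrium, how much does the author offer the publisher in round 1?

By backward induction:
Round 3 (the author proposes): rejection yields 0 for the publisher; the author offers 0 and keeps 150.
Round 2 (the publisher proposes): the author can get 150 next round, worth 0.41 × 150 = 61.5 now, so the publisher offers 61.5, keeping 88.5.
Round 1 (the author proposes): the publisher can get 88.5 next round, worth 0.56 × 88.5 = 49.56 now, so the author offers 49.56, keeping 100.44.

49.56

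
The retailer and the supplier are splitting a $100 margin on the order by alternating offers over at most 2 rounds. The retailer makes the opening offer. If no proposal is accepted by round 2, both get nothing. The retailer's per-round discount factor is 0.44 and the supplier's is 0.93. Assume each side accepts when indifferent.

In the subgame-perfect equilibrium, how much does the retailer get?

Round 2 (the supplier proposes): rejection yields 0 for the retailer; the supplier offers 0 and keeps 100.
Round 1 (the retailer proposes): the supplier can get 100 next round, worth 0.93 × 100 = 93 now; the retailer offers that and keeps 7.

7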